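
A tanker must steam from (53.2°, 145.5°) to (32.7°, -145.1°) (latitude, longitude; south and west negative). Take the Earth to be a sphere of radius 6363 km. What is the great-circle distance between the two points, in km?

cos σ = sin φ₁ sin φ₂ + cos φ₁ cos φ₂ cos Δλ
      = sin(53.20°)sin(32.70°) + cos(53.20°)cos(32.70°)cos(69.40°) = 0.6099
σ = 52.414° → d = Rσ = 6363·0.91480 = 5821 km

5821 km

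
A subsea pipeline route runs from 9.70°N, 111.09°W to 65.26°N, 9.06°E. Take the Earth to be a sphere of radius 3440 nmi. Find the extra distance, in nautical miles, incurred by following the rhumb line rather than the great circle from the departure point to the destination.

582 nmi

Great circle: cos σ = sin φ₁ sin φ₂ + cos φ₁ cos φ₂ cos Δλ,  σ = 1.6250 rad → d_gc = 5590.0 nmi
Rhumb line: Δψ = +1.3471, q = Δφ/Δψ = 0.7198, d_rh = R√(Δφ²+q²Δλ²) = 6171.8 nmi
Excess = 6171.8 − 5590.0 = 581.8 ≈ 582 nmi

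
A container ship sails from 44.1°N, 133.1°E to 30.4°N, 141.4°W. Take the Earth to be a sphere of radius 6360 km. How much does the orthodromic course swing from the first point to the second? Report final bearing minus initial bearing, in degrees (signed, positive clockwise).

Initial bearing θ₁ = atan2(sin Δλ cos φ₂, cos φ₁ sin φ₂ − sin φ₁ cos φ₂ cos Δλ) = 69.80°
Final bearing θ₂ = (initial bearing from the destination back to the start) + 180° = 128.61°
Δθ = θ₂ − θ₁ = +58.8°

+58.8°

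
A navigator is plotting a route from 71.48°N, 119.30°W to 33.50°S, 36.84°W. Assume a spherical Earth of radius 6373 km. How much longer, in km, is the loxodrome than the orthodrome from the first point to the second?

300 km

Great circle: cos σ = sin φ₁ sin φ₂ + cos φ₁ cos φ₂ cos Δλ,  σ = 2.0813 rad → d_gc = 13264.0 km
Rhumb line: Δψ = -2.4349, q = Δφ/Δψ = 0.7525, d_rh = R√(Δφ²+q²Δλ²) = 13564.1 km
Excess = 13564.1 − 13264.0 = 300.1 ≈ 300 km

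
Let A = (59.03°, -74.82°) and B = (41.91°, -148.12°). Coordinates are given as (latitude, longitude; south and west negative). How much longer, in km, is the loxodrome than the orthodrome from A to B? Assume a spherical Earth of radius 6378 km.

Great circle: cos σ = sin φ₁ sin φ₂ + cos φ₁ cos φ₂ cos Δλ,  σ = 0.8192 rad → d_gc = 5225.1 km
Rhumb line: Δψ = -0.4765, q = Δφ/Δψ = 0.6270, d_rh = R√(Δφ²+q²Δλ²) = 5459.7 km
Excess = 5459.7 − 5225.1 = 234.6 ≈ 235 km

235 km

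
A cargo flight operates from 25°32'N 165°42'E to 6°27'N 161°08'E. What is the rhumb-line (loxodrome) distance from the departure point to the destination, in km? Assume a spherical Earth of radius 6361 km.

2173 km

Δψ = ln[tan(π/4+φ₂/2)/tan(π/4+φ₁/2)] = -0.3484;  Δφ = -0.3331 rad,  Δλ = -0.0797 rad
q = Δφ/Δψ = 0.9561
d = R·√(Δφ² + q²Δλ²) = 6361·0.34167 = 2173 km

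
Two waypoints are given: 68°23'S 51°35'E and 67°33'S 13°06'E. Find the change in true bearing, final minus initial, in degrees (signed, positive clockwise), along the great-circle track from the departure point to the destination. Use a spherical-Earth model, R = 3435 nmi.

+35.9°

Initial bearing θ₁ = atan2(sin Δλ cos φ₂, cos φ₁ sin φ₂ − sin φ₁ cos φ₂ cos Δλ) = 255.25°
Final bearing θ₂ = (initial bearing from the destination back to the start) + 180° = 291.11°
Δθ = θ₂ − θ₁ = +35.9°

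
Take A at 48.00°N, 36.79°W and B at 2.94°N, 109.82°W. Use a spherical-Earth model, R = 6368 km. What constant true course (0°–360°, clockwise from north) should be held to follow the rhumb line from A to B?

234.6°

Δψ = ln[tan(π/4+φ₂/2)/tan(π/4+φ₁/2)] = -0.9061
Δλ = -1.2746 rad (taken the short way round)
course = atan2(Δλ, Δψ) = 234.59°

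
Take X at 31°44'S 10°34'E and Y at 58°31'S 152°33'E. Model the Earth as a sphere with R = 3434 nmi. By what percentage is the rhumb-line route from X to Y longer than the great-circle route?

19.7%

Great circle: σ = 1.4720 rad → d_gc = Rσ = 5055.0 nmi
Rhumb: Δφ = -0.4675, Δλ = +2.4781, Δψ = -0.6817, q = Δφ/Δψ = 0.6857 → d_rh = R√(Δφ²+q²Δλ²) = 6051.7 nmi
Excess = (6051.7 − 5055.0) / 5055.0 = 996.7 / 5055.0 = 19.72% ≈ 19.7%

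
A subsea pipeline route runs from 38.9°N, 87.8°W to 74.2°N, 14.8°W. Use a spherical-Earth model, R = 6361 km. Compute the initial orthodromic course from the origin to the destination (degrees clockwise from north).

N = sin Δλ·cos φ₂ = +0.2604;  D = cos φ₁ sin φ₂ − sin φ₁ cos φ₂ cos Δλ = +0.6988
initial course = atan2(N, D) = 20.43°

20.4°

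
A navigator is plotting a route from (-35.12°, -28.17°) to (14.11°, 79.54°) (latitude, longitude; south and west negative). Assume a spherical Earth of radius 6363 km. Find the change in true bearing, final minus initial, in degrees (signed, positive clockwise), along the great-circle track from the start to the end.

Initial bearing θ₁ = atan2(sin Δλ cos φ₂, cos φ₁ sin φ₂ − sin φ₁ cos φ₂ cos Δλ) = 88.16°
Final bearing θ₂ = (initial bearing from the destination back to the start) + 180° = 57.45°
Δθ = θ₂ − θ₁ = -30.7°

-30.7°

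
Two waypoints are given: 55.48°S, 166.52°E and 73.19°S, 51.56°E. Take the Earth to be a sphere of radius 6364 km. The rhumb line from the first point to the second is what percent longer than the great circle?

Great circle: σ = 0.7676 rad → d_gc = Rσ = 4885.2 km
Rhumb: Δφ = -0.3091, Δλ = -2.0064, Δψ = -0.7433, q = Δφ/Δψ = 0.4159 → d_rh = R√(Δφ²+q²Δλ²) = 5662.8 km
Excess = (5662.8 − 4885.2) / 4885.2 = 777.6 / 4885.2 = 15.92% ≈ 15.9%

15.9%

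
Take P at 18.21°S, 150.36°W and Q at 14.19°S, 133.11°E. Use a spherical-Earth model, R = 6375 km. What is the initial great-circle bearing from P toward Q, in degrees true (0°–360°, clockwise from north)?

260.2°

N = sin Δλ·cos φ₂ = -0.9428;  D = cos φ₁ sin φ₂ − sin φ₁ cos φ₂ cos Δλ = -0.1623
initial course = atan2(N, D) = 260.23°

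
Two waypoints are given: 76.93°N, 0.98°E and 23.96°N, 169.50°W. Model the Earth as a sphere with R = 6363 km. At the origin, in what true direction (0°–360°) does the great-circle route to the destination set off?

351.1°

N = sin Δλ·cos φ₂ = -0.1511;  D = cos φ₁ sin φ₂ − sin φ₁ cos φ₂ cos Δλ = +0.9697
initial course = atan2(N, D) = 351.14°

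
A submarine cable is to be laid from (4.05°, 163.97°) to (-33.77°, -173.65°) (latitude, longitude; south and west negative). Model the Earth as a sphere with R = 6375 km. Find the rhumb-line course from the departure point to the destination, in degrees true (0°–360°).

Δψ = ln[tan(π/4+φ₂/2)/tan(π/4+φ₁/2)] = -0.6976
Δλ = +0.3906 rad (taken the short way round)
course = atan2(Δλ, Δψ) = 150.75°

150.8°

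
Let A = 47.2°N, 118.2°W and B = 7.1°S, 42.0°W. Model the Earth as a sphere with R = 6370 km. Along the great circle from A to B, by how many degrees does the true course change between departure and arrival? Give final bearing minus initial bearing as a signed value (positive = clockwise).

Initial bearing θ₁ = atan2(sin Δλ cos φ₂, cos φ₁ sin φ₂ − sin φ₁ cos φ₂ cos Δλ) = 104.97°
Final bearing θ₂ = (initial bearing from the destination back to the start) + 180° = 138.59°
Δθ = θ₂ − θ₁ = +33.6°

+33.6°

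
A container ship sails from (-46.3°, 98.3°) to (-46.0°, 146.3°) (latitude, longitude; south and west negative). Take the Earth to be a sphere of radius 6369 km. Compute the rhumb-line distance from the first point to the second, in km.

Δψ = ln[tan(π/4+φ₂/2)/tan(π/4+φ₁/2)] = +0.0076;  Δφ = +0.0052 rad,  Δλ = +0.8378 rad
q = Δφ/Δψ = 0.6928
d = R·√(Δφ² + q²Δλ²) = 6369·0.58040 = 3697 km

3697 km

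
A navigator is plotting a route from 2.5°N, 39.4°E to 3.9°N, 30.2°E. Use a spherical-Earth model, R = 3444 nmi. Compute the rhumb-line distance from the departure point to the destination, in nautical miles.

Δψ = ln[tan(π/4+φ₂/2)/tan(π/4+φ₁/2)] = +0.0245;  Δφ = +0.0244 rad,  Δλ = -0.1606 rad
q = Δφ/Δψ = 0.9984
d = R·√(Δφ² + q²Δλ²) = 3444·0.16217 = 559 nmi

559 nmi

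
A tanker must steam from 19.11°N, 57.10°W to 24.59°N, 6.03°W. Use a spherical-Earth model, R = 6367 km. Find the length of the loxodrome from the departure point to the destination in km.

5300 km

Δψ = ln[tan(π/4+φ₂/2)/tan(π/4+φ₁/2)] = +0.1031;  Δφ = +0.0956 rad,  Δλ = +0.8913 rad
q = Δφ/Δψ = 0.9277
d = R·√(Δφ² + q²Δλ²) = 6367·0.83240 = 5300 km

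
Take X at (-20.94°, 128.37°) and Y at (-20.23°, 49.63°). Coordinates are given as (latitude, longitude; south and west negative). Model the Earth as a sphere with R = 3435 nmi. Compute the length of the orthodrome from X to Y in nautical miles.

4368 nmi

cos σ = sin φ₁ sin φ₂ + cos φ₁ cos φ₂ cos Δλ
      = sin(-20.94°)sin(-20.23°) + cos(-20.94°)cos(-20.23°)cos(-78.74°) = 0.2947
σ = 72.861° → d = Rσ = 3435·1.27166 = 4368 nmi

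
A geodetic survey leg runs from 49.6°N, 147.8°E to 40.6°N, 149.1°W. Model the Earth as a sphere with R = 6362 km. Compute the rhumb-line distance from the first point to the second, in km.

5031 km

Rhumb course C = atan2(Δλ, Δψ) with Δψ = ln[tan(π/4+φ₂/2)/tan(π/4+φ₁/2)] = -0.2232, Δλ = +1.1013 → C = 101.46°
d = R·|Δφ| / |cos C| = 6362·0.15708 / 0.19865 = 5031 km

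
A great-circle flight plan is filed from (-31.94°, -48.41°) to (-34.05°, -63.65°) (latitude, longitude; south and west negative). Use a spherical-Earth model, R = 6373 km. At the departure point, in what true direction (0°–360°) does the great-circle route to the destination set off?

N = sin Δλ·cos φ₂ = -0.2178;  D = cos φ₁ sin φ₂ − sin φ₁ cos φ₂ cos Δλ = -0.0522
initial course = atan2(N, D) = 256.51°

256.5°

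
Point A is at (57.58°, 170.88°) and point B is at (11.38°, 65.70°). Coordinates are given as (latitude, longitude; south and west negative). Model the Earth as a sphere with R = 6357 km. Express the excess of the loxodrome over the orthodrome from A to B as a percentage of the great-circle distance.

6.4%

Great circle: σ = 1.5419 rad → d_gc = Rσ = 9801.6 km
Rhumb: Δφ = -0.8063, Δλ = -1.8357, Δψ = -1.0355, q = Δφ/Δψ = 0.7787 → d_rh = R√(Δφ²+q²Δλ²) = 10433.5 km
Excess = (10433.5 − 9801.6) / 9801.6 = 631.9 / 9801.6 = 6.447% ≈ 6.4%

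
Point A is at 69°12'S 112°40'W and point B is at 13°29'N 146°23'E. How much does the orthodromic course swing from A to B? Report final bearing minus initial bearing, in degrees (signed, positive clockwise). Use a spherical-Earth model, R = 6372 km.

+74.1°

Initial bearing θ₁ = atan2(sin Δλ cos φ₂, cos φ₁ sin φ₂ − sin φ₁ cos φ₂ cos Δλ) = 264.62°
Final bearing θ₂ = (initial bearing from the destination back to the start) + 180° = 338.68°
Δθ = θ₂ − θ₁ = +74.1°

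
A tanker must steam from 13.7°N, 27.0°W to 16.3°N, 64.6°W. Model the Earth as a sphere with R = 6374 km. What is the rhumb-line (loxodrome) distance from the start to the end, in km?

Δψ = ln[tan(π/4+φ₂/2)/tan(π/4+φ₁/2)] = +0.0470;  Δφ = +0.0454 rad,  Δλ = -0.6562 rad
q = Δφ/Δψ = 0.9658
d = R·√(Δφ² + q²Δλ²) = 6374·0.63544 = 4050 km

4050 km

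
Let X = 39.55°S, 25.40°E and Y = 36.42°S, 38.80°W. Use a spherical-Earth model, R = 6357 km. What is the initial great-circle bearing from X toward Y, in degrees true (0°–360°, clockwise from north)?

θ = atan2( sin Δλ·cos φ₂ ,  cos φ₁ sin φ₂ − sin φ₁ cos φ₂ cos Δλ )
  = atan2(-0.7245, -0.2348) = 252.04°

252.0°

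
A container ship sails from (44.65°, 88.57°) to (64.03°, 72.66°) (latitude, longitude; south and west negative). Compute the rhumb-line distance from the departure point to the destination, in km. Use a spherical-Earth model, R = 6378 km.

2381 km

Rhumb course C = atan2(Δλ, Δψ) with Δψ = ln[tan(π/4+φ₂/2)/tan(π/4+φ₁/2)] = +0.5943, Δλ = -0.2777 → C = 334.96°
d = R·|Δφ| / |cos C| = 6378·0.33824 / 0.90599 = 2381 km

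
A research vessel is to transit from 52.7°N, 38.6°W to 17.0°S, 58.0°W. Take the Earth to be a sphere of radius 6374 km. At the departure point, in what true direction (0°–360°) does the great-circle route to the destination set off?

θ = atan2( sin Δλ·cos φ₂ ,  cos φ₁ sin φ₂ − sin φ₁ cos φ₂ cos Δλ )
  = atan2(-0.3176, -0.8947) = 199.55°

199.5°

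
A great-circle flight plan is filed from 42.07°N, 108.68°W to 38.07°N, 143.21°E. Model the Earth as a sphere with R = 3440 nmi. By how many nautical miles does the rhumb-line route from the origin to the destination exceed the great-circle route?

371 nmi

Great circle: cos σ = sin φ₁ sin φ₂ + cos φ₁ cos φ₂ cos Δλ,  σ = 1.3372 rad → d_gc = 4599.9 nmi
Rhumb line: Δψ = -0.0913, q = Δφ/Δψ = 0.7649, d_rh = R√(Δφ²+q²Δλ²) = 4970.5 nmi
Excess = 4970.5 − 4599.9 = 370.6 ≈ 371 nmi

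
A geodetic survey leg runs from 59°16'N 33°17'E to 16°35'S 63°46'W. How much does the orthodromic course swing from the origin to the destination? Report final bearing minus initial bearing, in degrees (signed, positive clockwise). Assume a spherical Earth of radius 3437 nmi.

Initial bearing θ₁ = atan2(sin Δλ cos φ₂, cos φ₁ sin φ₂ − sin φ₁ cos φ₂ cos Δλ) = 267.31°
Final bearing θ₂ = (initial bearing from the destination back to the start) + 180° = 212.18°
Δθ = θ₂ − θ₁ = -55.1°

-55.1°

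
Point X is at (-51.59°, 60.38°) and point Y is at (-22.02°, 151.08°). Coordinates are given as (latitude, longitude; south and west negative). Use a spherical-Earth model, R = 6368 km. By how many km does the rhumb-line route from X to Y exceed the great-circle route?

385 km

Great circle: cos σ = sin φ₁ sin φ₂ + cos φ₁ cos φ₂ cos Δλ,  σ = 1.2800 rad → d_gc = 8150.8 km
Rhumb line: Δψ = +0.6604, q = Δφ/Δψ = 0.7814, d_rh = R√(Δφ²+q²Δλ²) = 8535.4 km
Excess = 8535.4 − 8150.8 = 384.6 ≈ 385 km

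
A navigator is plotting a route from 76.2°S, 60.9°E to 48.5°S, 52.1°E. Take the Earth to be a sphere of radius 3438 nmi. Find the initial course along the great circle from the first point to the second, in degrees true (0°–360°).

θ = atan2( sin Δλ·cos φ₂ ,  cos φ₁ sin φ₂ − sin φ₁ cos φ₂ cos Δλ )
  = atan2(-0.1014, +0.4573) = 347.50°

347.5°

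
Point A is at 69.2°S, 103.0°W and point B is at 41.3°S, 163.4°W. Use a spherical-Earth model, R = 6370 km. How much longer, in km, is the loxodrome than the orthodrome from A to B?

154 km

Great circle: cos σ = sin φ₁ sin φ₂ + cos φ₁ cos φ₂ cos Δλ,  σ = 0.7246 rad → d_gc = 4615.7 km
Rhumb line: Δψ = +0.9025, q = Δφ/Δψ = 0.5395, d_rh = R√(Δφ²+q²Δλ²) = 4769.5 km
Excess = 4769.5 − 4615.7 = 153.8 ≈ 154 km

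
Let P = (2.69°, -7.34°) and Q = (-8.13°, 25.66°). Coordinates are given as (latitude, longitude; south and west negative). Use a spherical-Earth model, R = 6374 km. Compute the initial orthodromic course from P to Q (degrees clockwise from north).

N = sin Δλ·cos φ₂ = +0.5392;  D = cos φ₁ sin φ₂ − sin φ₁ cos φ₂ cos Δλ = -0.1802
initial course = atan2(N, D) = 108.48°

108.5°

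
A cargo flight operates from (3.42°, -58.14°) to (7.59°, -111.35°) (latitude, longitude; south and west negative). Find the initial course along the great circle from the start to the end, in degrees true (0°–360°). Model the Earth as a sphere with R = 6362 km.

276.9°

θ = atan2( sin Δλ·cos φ₂ ,  cos φ₁ sin φ₂ − sin φ₁ cos φ₂ cos Δλ )
  = atan2(-0.7938, +0.0964) = 276.93°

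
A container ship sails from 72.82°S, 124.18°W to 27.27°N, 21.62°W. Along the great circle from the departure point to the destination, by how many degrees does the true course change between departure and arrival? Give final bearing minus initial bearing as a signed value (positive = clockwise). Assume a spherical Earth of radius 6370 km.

Initial bearing θ₁ = atan2(sin Δλ cos φ₂, cos φ₁ sin φ₂ − sin φ₁ cos φ₂ cos Δλ) = 93.25°
Final bearing θ₂ = (initial bearing from the destination back to the start) + 180° = 19.38°
Δθ = θ₂ − θ₁ = -73.9°

-73.9°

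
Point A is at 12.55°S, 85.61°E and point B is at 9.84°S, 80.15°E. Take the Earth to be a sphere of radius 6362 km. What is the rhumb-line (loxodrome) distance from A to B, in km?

Rhumb course C = atan2(Δλ, Δψ) with Δψ = ln[tan(π/4+φ₂/2)/tan(π/4+φ₁/2)] = +0.0482, Δλ = -0.0953 → C = 296.84°
d = R·|Δφ| / |cos C| = 6362·0.04730 / 0.45150 = 666 km

666 km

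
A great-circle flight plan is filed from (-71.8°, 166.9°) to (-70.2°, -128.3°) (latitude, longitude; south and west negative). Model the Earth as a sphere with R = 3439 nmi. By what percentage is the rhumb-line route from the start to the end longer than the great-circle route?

5.0%

Great circle: σ = 0.3515 rad → d_gc = Rσ = 1208.8 nmi
Rhumb: Δφ = +0.0279, Δλ = +1.1310, Δψ = +0.0858, q = Δφ/Δψ = 0.3254 → d_rh = R√(Δφ²+q²Δλ²) = 1269.2 nmi
Excess = (1269.2 − 1208.8) / 1208.8 = 60.4 / 1208.8 = 5.00% ≈ 5.0%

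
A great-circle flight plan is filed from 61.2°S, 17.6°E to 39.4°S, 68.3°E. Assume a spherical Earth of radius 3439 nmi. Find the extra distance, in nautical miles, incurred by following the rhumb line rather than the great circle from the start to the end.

Great circle: cos σ = sin φ₁ sin φ₂ + cos φ₁ cos φ₂ cos Δλ,  σ = 0.6567 rad → d_gc = 2258.4 nmi
Rhumb line: Δψ = +0.6103, q = Δφ/Δψ = 0.6234, d_rh = R√(Δφ²+q²Δλ²) = 2304.6 nmi
Excess = 2304.6 − 2258.4 = 46.2 ≈ 46 nmi

46 nmi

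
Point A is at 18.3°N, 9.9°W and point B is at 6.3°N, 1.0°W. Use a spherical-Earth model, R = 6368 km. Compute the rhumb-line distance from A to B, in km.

1646 km

Δψ = ln[tan(π/4+φ₂/2)/tan(π/4+φ₁/2)] = -0.2148;  Δφ = -0.2094 rad,  Δλ = +0.1553 rad
q = Δφ/Δψ = 0.9751
d = R·√(Δφ² + q²Δλ²) = 6368·0.25847 = 1646 km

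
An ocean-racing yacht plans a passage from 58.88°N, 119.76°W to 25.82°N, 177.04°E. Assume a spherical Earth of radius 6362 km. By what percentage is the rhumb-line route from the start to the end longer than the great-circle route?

Great circle: σ = 0.9488 rad → d_gc = Rσ = 6036.5 km
Rhumb: Δφ = -0.5770, Δλ = -1.1030, Δψ = -0.8118, q = Δφ/Δψ = 0.7108 → d_rh = R√(Δφ²+q²Δλ²) = 6193.2 km
Excess = (6193.2 − 6036.5) / 6036.5 = 156.7 / 6036.5 = 2.60% ≈ 2.6%

2.6%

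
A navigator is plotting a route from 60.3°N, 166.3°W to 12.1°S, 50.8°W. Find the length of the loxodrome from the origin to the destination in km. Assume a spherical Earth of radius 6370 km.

13258 km

Rhumb course C = atan2(Δλ, Δψ) with Δψ = ln[tan(π/4+φ₂/2)/tan(π/4+φ₁/2)] = -1.5403, Δλ = +2.0159 → C = 127.38°
d = R·|Δφ| / |cos C| = 6370·1.26362 / 0.60713 = 13258 km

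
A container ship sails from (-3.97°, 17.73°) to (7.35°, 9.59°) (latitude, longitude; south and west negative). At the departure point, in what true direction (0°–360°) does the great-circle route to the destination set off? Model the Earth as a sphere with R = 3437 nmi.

θ = atan2( sin Δλ·cos φ₂ ,  cos φ₁ sin φ₂ − sin φ₁ cos φ₂ cos Δλ )
  = atan2(-0.1404, +0.1956) = 324.32°

324.3°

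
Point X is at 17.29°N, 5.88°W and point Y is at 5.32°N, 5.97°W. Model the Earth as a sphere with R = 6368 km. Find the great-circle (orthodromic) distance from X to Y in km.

cos σ = sin φ₁ sin φ₂ + cos φ₁ cos φ₂ cos Δλ
      = sin(17.29°)sin(5.32°) + cos(17.29°)cos(5.32°)cos(-0.09°) = 0.9783
σ = 11.970° → d = Rσ = 6368·0.20892 = 1330 km

1330 km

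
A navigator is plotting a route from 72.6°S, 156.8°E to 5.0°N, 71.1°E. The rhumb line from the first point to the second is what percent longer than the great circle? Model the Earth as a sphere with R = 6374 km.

4.3%

Great circle: σ = 1.6317 rad → d_gc = Rσ = 10400.2 km
Rhumb: Δφ = +1.3544, Δλ = -1.4957, Δψ = +1.9646, q = Δφ/Δψ = 0.6894 → d_rh = R√(Δφ²+q²Δλ²) = 10850.1 km
Excess = (10850.1 − 10400.2) / 10400.2 = 449.9 / 10400.2 = 4.33% ≈ 4.3%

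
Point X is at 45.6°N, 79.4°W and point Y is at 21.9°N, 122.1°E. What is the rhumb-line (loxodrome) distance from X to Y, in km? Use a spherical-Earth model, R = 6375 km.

14702 km

Δψ = ln[tan(π/4+φ₂/2)/tan(π/4+φ₁/2)] = -0.5044;  Δφ = -0.4136 rad,  Δλ = -2.7663 rad
q = Δφ/Δψ = 0.8201
d = R·√(Δφ² + q²Δλ²) = 6375·2.30612 = 14702 km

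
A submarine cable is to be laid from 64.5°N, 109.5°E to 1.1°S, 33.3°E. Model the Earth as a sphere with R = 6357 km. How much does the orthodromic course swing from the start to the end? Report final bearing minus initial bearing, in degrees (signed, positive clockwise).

At departure: θ₁ = atan2(sin Δλ cos φ₂, cos φ₁ sin φ₂ − sin φ₁ cos φ₂ cos Δλ) = 257.04°
At arrival: θ₂ = atan2(sin Δλ cos φ₁, −cos φ₂ sin φ₁ + sin φ₂ cos φ₁ cos Δλ) = 204.81°
Δθ = θ₂ − θ₁ = -52.2°

-52.2°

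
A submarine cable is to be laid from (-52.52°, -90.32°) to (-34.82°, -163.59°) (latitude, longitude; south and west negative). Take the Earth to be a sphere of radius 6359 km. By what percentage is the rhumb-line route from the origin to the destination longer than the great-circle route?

3.7%

Great circle: σ = 0.9311 rad → d_gc = Rσ = 5921.1 km
Rhumb: Δφ = +0.3089, Δλ = -1.2788, Δψ = +0.4320, q = Δφ/Δψ = 0.7151 → d_rh = R√(Δφ²+q²Δλ²) = 6138.2 km
Excess = (6138.2 − 5921.1) / 5921.1 = 217.1 / 5921.1 = 3.67% ≈ 3.7%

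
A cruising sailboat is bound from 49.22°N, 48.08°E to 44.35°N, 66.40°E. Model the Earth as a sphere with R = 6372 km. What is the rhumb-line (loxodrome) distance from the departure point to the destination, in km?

1495 km

Rhumb course C = atan2(Δλ, Δψ) with Δψ = ln[tan(π/4+φ₂/2)/tan(π/4+φ₁/2)] = -0.1243, Δλ = +0.3197 → C = 111.24°
d = R·|Δφ| / |cos C| = 6372·0.08500 / 0.36222 = 1495 km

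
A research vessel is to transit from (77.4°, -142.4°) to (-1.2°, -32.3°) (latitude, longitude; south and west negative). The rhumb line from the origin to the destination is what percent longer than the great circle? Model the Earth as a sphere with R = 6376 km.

8.8%

Great circle: σ = 1.6663 rad → d_gc = Rσ = 10624.5 km
Rhumb: Δφ = -1.3718, Δλ = +1.9216, Δψ = -2.2246, q = Δφ/Δψ = 0.6167 → d_rh = R√(Δφ²+q²Δλ²) = 11558.2 km
Excess = (11558.2 − 10624.5) / 10624.5 = 933.7 / 10624.5 = 8.79% ≈ 8.8%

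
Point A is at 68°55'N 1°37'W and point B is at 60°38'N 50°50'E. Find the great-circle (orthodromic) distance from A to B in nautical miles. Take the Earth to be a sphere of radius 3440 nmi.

1379 nmi

Haversine: a = sin²(Δφ/2)+cos φ₁ cos φ₂ sin²(Δλ/2) = 0.03966;  σ = 2·atan2(√a,√(1−a))
σ = 22.975° → d = Rσ = 3440·0.40100 = 1379 nmi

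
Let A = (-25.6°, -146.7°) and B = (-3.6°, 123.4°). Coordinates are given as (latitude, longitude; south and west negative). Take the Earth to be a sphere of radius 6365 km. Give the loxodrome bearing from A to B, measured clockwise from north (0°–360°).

284.3°

Δψ = ln[tan(π/4+φ₂/2)/tan(π/4+φ₁/2)] = +0.3996
Δλ = -1.5691 rad (taken the short way round)
course = atan2(Δλ, Δψ) = 284.29°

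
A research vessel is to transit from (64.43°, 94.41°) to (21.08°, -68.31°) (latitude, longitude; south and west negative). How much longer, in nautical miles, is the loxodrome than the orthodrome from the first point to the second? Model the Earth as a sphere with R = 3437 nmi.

Great circle: cos σ = sin φ₁ sin φ₂ + cos φ₁ cos φ₂ cos Δλ,  σ = 1.6309 rad → d_gc = 5605.5 nmi
Rhumb line: Δψ = -1.1067, q = Δφ/Δψ = 0.6837, d_rh = R√(Δφ²+q²Δλ²) = 7162.2 nmi
Excess = 7162.2 − 5605.5 = 1556.7 ≈ 1557 nmi

1557 nmi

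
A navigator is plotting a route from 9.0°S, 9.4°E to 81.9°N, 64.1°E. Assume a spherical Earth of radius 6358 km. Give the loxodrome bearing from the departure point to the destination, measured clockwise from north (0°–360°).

18.8°

Δψ = ln[tan(π/4+φ₂/2)/tan(π/4+φ₁/2)] = +2.8056
Δλ = +0.9547 rad (taken the short way round)
course = atan2(Δλ, Δψ) = 18.79°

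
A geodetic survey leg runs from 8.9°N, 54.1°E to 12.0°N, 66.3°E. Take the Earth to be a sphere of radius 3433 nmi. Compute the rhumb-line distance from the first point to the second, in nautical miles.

742 nmi

Δψ = ln[tan(π/4+φ₂/2)/tan(π/4+φ₁/2)] = +0.0550;  Δφ = +0.0541 rad,  Δλ = +0.2129 rad
q = Δφ/Δψ = 0.9833
d = R·√(Δφ² + q²Δλ²) = 3433·0.21625 = 742 nmi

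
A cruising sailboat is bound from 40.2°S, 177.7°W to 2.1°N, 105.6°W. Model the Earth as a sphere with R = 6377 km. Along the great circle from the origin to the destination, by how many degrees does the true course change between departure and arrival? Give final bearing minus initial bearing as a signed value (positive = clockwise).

-28.6°

Initial bearing θ₁ = atan2(sin Δλ cos φ₂, cos φ₁ sin φ₂ − sin φ₁ cos φ₂ cos Δλ) = 76.62°
Final bearing θ₂ = (initial bearing from the destination back to the start) + 180° = 48.04°
Δθ = θ₂ − θ₁ = -28.6°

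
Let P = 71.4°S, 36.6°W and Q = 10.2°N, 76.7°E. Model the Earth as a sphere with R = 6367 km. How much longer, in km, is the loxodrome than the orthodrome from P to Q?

901 km

Great circle: cos σ = sin φ₁ sin φ₂ + cos φ₁ cos φ₂ cos Δλ,  σ = 1.8671 rad → d_gc = 11887.9 km
Rhumb line: Δψ = +1.9883, q = Δφ/Δψ = 0.7163, d_rh = R√(Δφ²+q²Δλ²) = 12788.8 km
Excess = 12788.8 − 11887.9 = 900.9 ≈ 901 km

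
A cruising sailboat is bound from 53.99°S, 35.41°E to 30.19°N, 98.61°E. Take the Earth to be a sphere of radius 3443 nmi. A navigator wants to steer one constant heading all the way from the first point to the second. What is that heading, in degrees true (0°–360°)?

Δψ = ln[tan(π/4+φ₂/2)/tan(π/4+φ₁/2)] = +1.6770
Δλ = +1.1030 rad (taken the short way round)
course = atan2(Δλ, Δψ) = 33.33°

33.3°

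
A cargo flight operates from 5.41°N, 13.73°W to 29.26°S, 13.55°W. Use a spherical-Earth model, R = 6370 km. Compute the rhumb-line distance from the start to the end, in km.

3855 km

Rhumb course C = atan2(Δλ, Δψ) with Δψ = ln[tan(π/4+φ₂/2)/tan(π/4+φ₁/2)] = -0.6290, Δλ = +0.0031 → C = 179.71°
d = R·|Δφ| / |cos C| = 6370·0.60511 / 0.99999 = 3855 km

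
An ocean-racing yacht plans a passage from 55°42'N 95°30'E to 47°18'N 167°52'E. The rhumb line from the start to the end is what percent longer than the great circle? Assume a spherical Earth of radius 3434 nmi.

Great circle: σ = 0.7628 rad → d_gc = Rσ = 2619.6 nmi
Rhumb: Δφ = -0.1466, Δλ = +1.2630, Δψ = -0.2364, q = Δφ/Δψ = 0.6202 → d_rh = R√(Δφ²+q²Δλ²) = 2736.6 nmi
Excess = (2736.6 − 2619.6) / 2619.6 = 117.0 / 2619.6 = 4.47% ≈ 4.5%

4.5%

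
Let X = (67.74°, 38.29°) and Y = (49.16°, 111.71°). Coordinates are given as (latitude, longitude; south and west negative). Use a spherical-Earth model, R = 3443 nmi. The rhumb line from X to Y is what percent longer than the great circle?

5.4%

Great circle: σ = 0.6906 rad → d_gc = Rσ = 2377.8 nmi
Rhumb: Δφ = -0.3243, Δλ = +1.2814, Δψ = -0.6378, q = Δφ/Δψ = 0.5084 → d_rh = R√(Δφ²+q²Δλ²) = 2505.6 nmi
Excess = (2505.6 − 2377.8) / 2377.8 = 127.8 / 2377.8 = 5.37% ≈ 5.4%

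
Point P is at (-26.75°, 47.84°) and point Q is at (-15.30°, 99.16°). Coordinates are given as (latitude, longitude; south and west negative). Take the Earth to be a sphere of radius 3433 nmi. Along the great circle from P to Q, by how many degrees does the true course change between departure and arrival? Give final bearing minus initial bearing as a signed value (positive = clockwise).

At departure: θ₁ = atan2(sin Δλ cos φ₂, cos φ₁ sin φ₂ − sin φ₁ cos φ₂ cos Δλ) = 87.29°
At arrival: θ₂ = atan2(sin Δλ cos φ₁, −cos φ₂ sin φ₁ + sin φ₂ cos φ₁ cos Δλ) = 67.63°
Δθ = θ₂ − θ₁ = -19.7°

-19.7°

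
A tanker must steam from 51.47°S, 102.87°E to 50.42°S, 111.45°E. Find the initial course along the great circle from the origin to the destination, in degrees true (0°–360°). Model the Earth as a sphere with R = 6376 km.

N = sin Δλ·cos φ₂ = +0.0951;  D = cos φ₁ sin φ₂ − sin φ₁ cos φ₂ cos Δλ = +0.0127
initial course = atan2(N, D) = 82.36°

82.4°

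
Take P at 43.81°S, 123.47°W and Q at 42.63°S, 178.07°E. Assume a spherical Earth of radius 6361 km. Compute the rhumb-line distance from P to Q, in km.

4731 km

Δψ = ln[tan(π/4+φ₂/2)/tan(π/4+φ₁/2)] = +0.0283;  Δφ = +0.0206 rad,  Δλ = -1.0203 rad
q = Δφ/Δψ = 0.7287
d = R·√(Δφ² + q²Δλ²) = 6361·0.74379 = 4731 km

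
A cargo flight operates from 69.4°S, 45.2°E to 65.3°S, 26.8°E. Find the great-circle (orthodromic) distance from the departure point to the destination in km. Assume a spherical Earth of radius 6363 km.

904 km

cos σ = sin φ₁ sin φ₂ + cos φ₁ cos φ₂ cos Δλ
      = sin(-69.40°)sin(-65.30°) + cos(-69.40°)cos(-65.30°)cos(-18.40°) = 0.9899
σ = 8.140° → d = Rσ = 6363·0.14207 = 904 km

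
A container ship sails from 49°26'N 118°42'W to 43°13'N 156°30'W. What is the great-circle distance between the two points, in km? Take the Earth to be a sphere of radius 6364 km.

2947 km

Haversine: a = sin²(Δφ/2)+cos φ₁ cos φ₂ sin²(Δλ/2) = 0.05267;  σ = 2·atan2(√a,√(1−a))
σ = 26.535° → d = Rσ = 6364·0.46312 = 2947 km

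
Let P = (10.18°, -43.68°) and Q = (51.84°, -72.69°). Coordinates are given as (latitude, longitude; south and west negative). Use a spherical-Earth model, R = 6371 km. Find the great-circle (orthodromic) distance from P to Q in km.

5323 km

cos σ = sin φ₁ sin φ₂ + cos φ₁ cos φ₂ cos Δλ
      = sin(10.18°)sin(51.84°) + cos(10.18°)cos(51.84°)cos(-29.01°) = 0.6708
σ = 47.871° → d = Rσ = 6371·0.83551 = 5323 km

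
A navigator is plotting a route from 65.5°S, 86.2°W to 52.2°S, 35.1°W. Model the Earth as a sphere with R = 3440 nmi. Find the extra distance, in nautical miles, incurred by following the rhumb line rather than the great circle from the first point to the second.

Great circle: cos σ = sin φ₁ sin φ₂ + cos φ₁ cos φ₂ cos Δλ,  σ = 0.4978 rad → d_gc = 1712.5 nmi
Rhumb line: Δψ = +0.4555, q = Δφ/Δψ = 0.5097, d_rh = R√(Δφ²+q²Δλ²) = 1755.7 nmi
Excess = 1755.7 − 1712.5 = 43.2 ≈ 43 nmi

43 nmi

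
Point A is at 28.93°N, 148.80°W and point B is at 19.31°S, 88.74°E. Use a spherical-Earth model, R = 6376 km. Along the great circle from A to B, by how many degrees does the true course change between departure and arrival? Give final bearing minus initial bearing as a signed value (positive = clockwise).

Initial bearing θ₁ = atan2(sin Δλ cos φ₂, cos φ₁ sin φ₂ − sin φ₁ cos φ₂ cos Δλ) = 266.81°
Final bearing θ₂ = (initial bearing from the destination back to the start) + 180° = 247.81°
Δθ = θ₂ − θ₁ = -19.0°

-19.0°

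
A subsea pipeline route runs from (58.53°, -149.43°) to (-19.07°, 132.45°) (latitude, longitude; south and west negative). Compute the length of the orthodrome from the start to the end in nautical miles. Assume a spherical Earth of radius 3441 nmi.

6018 nmi

cos σ = sin φ₁ sin φ₂ + cos φ₁ cos φ₂ cos Δλ
      = sin(58.53°)sin(-19.07°) + cos(58.53°)cos(-19.07°)cos(-78.12°) = -0.1771
σ = 100.201° → d = Rσ = 3441·1.74883 = 6018 nmi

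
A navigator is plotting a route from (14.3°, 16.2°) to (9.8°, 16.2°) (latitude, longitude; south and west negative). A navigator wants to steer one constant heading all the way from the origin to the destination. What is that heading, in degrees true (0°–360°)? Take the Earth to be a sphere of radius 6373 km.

Meridional parts: M(φ₁)=+0.2522, M(φ₂)=+0.1719 → ΔM = -0.0803;  Δλ = +0.0000 rad
tan C = Δλ / ΔM = -0.0000 → C = 180.00°

180.0°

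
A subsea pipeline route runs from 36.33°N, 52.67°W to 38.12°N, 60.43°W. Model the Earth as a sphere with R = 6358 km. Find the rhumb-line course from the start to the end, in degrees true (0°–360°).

286.2°

Meridional parts: M(φ₁)=+0.6814, M(φ₂)=+0.7206 → ΔM = +0.0392;  Δλ = -0.1354 rad
tan C = Δλ / ΔM = -3.4517 → C = 286.16°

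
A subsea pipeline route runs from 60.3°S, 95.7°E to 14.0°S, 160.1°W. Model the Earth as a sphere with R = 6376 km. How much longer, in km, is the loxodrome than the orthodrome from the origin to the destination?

Great circle: cos σ = sin φ₁ sin φ₂ + cos φ₁ cos φ₂ cos Δλ,  σ = 1.4785 rad → d_gc = 9426.62 km
Rhumb line: Δψ = +1.0807, q = Δφ/Δψ = 0.7478, d_rh = R√(Δφ²+q²Δλ²) = 10086.15 km
Excess = 10086.15 − 9426.62 = 659.53 ≈ 660 km

660 km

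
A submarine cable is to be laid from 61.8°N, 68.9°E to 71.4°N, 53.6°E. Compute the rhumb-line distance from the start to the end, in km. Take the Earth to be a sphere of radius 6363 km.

Rhumb course C = atan2(Δλ, Δψ) with Δψ = ln[tan(π/4+φ₂/2)/tan(π/4+φ₁/2)] = +0.4278, Δλ = -0.2670 → C = 328.03°
d = R·|Δφ| / |cos C| = 6363·0.16755 / 0.84830 = 1257 km

1257 km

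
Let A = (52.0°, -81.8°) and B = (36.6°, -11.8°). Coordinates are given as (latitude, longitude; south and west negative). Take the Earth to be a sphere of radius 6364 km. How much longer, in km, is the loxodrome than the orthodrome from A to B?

Great circle: cos σ = sin φ₁ sin φ₂ + cos φ₁ cos φ₂ cos Δλ,  σ = 0.8778 rad → d_gc = 5586.0 km
Rhumb line: Δψ = -0.3789, q = Δφ/Δψ = 0.7094, d_rh = R√(Δφ²+q²Δλ²) = 5774.7 km
Excess = 5774.7 − 5586.0 = 188.7 ≈ 189 km

189 km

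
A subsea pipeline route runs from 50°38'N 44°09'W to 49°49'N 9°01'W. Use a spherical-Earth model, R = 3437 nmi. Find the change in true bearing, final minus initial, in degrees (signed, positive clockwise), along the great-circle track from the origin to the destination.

+27.4°

Initial bearing θ₁ = atan2(sin Δλ cos φ₂, cos φ₁ sin φ₂ − sin φ₁ cos φ₂ cos Δλ) = 78.34°
Final bearing θ₂ = (initial bearing from the destination back to the start) + 180° = 105.69°
Δθ = θ₂ − θ₁ = +27.4°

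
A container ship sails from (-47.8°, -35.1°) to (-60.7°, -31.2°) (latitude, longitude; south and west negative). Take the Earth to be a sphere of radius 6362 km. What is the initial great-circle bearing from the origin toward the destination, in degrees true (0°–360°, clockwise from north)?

171.6°

N = sin Δλ·cos φ₂ = +0.0333;  D = cos φ₁ sin φ₂ − sin φ₁ cos φ₂ cos Δλ = -0.2241
initial course = atan2(N, D) = 171.55°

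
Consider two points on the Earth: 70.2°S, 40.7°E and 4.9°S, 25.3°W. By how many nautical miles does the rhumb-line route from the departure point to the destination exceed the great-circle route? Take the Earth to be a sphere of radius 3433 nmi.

Great circle: cos σ = sin φ₁ sin φ₂ + cos φ₁ cos φ₂ cos Δλ,  σ = 1.3514 rad → d_gc = 4639.4 nmi
Rhumb line: Δψ = +1.6600, q = Δφ/Δψ = 0.6865, d_rh = R√(Δφ²+q²Δλ²) = 4762.3 nmi
Excess = 4762.3 − 4639.4 = 122.9 ≈ 123 nmi

123 nmi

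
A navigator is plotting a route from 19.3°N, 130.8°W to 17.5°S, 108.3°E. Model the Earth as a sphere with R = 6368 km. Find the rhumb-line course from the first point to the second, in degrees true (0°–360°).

252.8°

Meridional parts: M(φ₁)=+0.3434, M(φ₂)=-0.3103 → ΔM = -0.6537;  Δλ = -2.1101 rad
tan C = Δλ / ΔM = +3.2279 → C = 252.79°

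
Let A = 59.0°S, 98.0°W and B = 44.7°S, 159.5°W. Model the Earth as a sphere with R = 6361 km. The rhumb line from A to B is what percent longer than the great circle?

Great circle: σ = 0.6799 rad → d_gc = Rσ = 4325.1 km
Rhumb: Δφ = +0.2496, Δλ = -1.0734, Δψ = +0.4086, q = Δφ/Δψ = 0.6109 → d_rh = R√(Δφ²+q²Δλ²) = 4462.7 km
Excess = (4462.7 − 4325.1) / 4325.1 = 137.6 / 4325.1 = 3.18% ≈ 3.2%

3.2%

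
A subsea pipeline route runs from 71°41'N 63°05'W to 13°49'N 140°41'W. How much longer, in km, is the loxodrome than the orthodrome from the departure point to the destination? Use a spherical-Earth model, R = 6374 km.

Great circle: cos σ = sin φ₁ sin φ₂ + cos φ₁ cos φ₂ cos Δλ,  σ = 1.2742 rad → d_gc = 8121.9 km
Rhumb line: Δψ = -1.5815, q = Δφ/Δψ = 0.6386, d_rh = R√(Δφ²+q²Δλ²) = 8475.6 km
Excess = 8475.6 − 8121.9 = 353.7 ≈ 354 km

354 km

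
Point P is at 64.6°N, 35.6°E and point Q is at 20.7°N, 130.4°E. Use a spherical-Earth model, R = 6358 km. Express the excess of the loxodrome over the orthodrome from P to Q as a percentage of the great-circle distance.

6.7%

Great circle: σ = 1.2810 rad → d_gc = Rσ = 8144.8 km
Rhumb: Δφ = -0.7662, Δλ = +1.6546, Δψ = -1.1206, q = Δφ/Δψ = 0.6837 → d_rh = R√(Δφ²+q²Δλ²) = 8687.0 km
Excess = (8687.0 − 8144.8) / 8144.8 = 542.2 / 8144.8 = 6.66% ≈ 6.7%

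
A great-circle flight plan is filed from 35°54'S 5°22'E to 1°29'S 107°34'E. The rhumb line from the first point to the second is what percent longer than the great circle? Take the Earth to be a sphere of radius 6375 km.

2.1%

Great circle: σ = 1.7274 rad → d_gc = Rσ = 11012.1 km
Rhumb: Δφ = +0.6007, Δλ = +1.7837, Δψ = +0.6462, q = Δφ/Δψ = 0.9295 → d_rh = R√(Δφ²+q²Δλ²) = 11242.1 km
Excess = (11242.1 − 11012.1) / 11012.1 = 230.0 / 11012.1 = 2.09% ≈ 2.1%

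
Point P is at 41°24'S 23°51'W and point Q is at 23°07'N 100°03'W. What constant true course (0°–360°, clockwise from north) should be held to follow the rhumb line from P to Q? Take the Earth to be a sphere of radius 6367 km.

Meridional parts: M(φ₁)=-0.7951, M(φ₂)=+0.4149 → ΔM = +1.2100;  Δλ = -1.3299 rad
tan C = Δλ / ΔM = -1.0991 → C = 312.30°

312.3°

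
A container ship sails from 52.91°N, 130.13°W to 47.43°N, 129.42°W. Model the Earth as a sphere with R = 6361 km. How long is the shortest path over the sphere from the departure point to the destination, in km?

610 km

cos σ = sin φ₁ sin φ₂ + cos φ₁ cos φ₂ cos Δλ
      = sin(52.91°)sin(47.43°) + cos(52.91°)cos(47.43°)cos(0.71°) = 0.9954
σ = 5.499° → d = Rσ = 6361·0.09597 = 610 km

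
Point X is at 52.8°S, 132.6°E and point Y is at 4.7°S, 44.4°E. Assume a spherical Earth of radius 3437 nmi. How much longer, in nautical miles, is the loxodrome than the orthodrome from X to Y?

162 nmi

Great circle: cos σ = sin φ₁ sin φ₂ + cos φ₁ cos φ₂ cos Δλ,  σ = 1.4865 rad → d_gc = 5109.1 nmi
Rhumb line: Δψ = +1.0069, q = Δφ/Δψ = 0.8337, d_rh = R√(Δφ²+q²Δλ²) = 5271.0 nmi
Excess = 5271.0 − 5109.1 = 161.9 ≈ 162 nmi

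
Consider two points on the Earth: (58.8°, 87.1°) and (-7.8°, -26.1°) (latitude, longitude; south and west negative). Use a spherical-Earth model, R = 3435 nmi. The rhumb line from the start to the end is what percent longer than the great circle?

5.5%

Great circle: σ = 1.8947 rad → d_gc = Rσ = 6508.3 nmi
Rhumb: Δφ = -1.1624, Δλ = -1.9757, Δψ = -1.4124, q = Δφ/Δψ = 0.8230 → d_rh = R√(Δφ²+q²Δλ²) = 6865.8 nmi
Excess = (6865.8 − 6508.3) / 6508.3 = 357.5 / 6508.3 = 5.49% ≈ 5.5%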